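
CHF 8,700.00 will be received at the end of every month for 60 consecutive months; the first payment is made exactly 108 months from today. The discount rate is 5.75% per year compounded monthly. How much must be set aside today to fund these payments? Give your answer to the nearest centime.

CHF 271,459.02

Ordinary annuity of 60 payments, first payment at period 108.
Periodic rate r = 0.0575/12 per month; n is counted in months.
The ordinary-annuity PV formula values the stream one period before the first payment (period 107); discount that back 107 periods:
PV₀ = 8,700 × [1 − (1+r)^−60] / r × (1+r)^−107 = CHF 271,459.02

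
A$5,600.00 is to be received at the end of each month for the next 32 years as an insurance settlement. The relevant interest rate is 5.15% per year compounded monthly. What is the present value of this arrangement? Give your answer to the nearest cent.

A$1,052,868.51

This is an ordinary annuity: 384 payments of A$5,600.00 at the end of each month.
Periodic rate r = 0.0515/12 per month; n is counted in months.
PV = PMT × [(1 − (1+r)^−n)/r] = 5,600 × [1 − (1+r)^−384] / r = A$1,052,868.51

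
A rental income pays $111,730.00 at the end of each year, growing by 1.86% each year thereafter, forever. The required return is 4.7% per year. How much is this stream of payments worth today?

$3,934,154.93

Periodic rate r = 0.047 per year.
Growing perpetuity (Gordon): PV = PMT₁ / (r − g) = 111,730 / (r − 0.0186) = $3,934,154.93.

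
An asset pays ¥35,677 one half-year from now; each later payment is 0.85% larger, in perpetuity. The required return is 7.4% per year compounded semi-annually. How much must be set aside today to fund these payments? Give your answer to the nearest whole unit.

¥1,251,825

Periodic rate r = 0.074/2 per half-year.
Growing perpetuity (Gordon): PV = PMT₁ / (r − g) = 35,677 / (r − 0.0085) = ¥1,251,825.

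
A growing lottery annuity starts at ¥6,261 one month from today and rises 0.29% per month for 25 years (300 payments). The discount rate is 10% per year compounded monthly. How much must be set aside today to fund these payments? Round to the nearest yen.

¥924,492

Periodic rate r = 0.1/12 per month; n is counted in months.
Growing ordinary annuity: PV = PMT₁ × [1 − ((1+g)/(1+r))^n] / (r − g) = 6,261 × [1 − ((1+0.0029)/(1+r))^300] / (r − 0.0029) = ¥924,492.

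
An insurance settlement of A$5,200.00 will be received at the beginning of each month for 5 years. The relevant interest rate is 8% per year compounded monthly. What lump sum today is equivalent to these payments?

This is an annuity due: 60 payments of A$5,200.00 at the beginning of each month.
Periodic rate r = 0.08/12 per month; n is counted in months.
PV = PMT × [(1 − (1+r)^−n)/r] × (1+r) = 5,200 × [1 − (1+r)^−60] / r × (1+r) = A$258,165.56

A$258,165.56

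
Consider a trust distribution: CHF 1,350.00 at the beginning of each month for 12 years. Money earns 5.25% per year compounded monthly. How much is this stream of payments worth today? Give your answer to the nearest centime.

This is an annuity due: 144 payments of CHF 1,350.00 at the beginning of each month.
Periodic rate r = 0.0525/12 per month; n is counted in months.
PV = PMT × [(1 − (1+r)^−n)/r] × (1+r) = 1,350 × [1 − (1+r)^−144] / r × (1+r) = CHF 144,632.85

CHF 144,632.85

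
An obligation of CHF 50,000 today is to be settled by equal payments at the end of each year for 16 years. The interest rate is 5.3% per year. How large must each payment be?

CHF 4,712.53

Level ordinary annuity; solve PV = PMT × [(1 − (1+r)^−n)/r] for PMT.
Periodic rate r = 0.053 per year.
With n = 16: PMT = 50,000 / ([(1 − (1+r)^−n)/r]) = CHF 4,712.53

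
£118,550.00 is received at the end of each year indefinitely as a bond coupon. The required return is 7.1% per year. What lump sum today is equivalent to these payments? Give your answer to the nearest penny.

Periodic rate r = 0.071 per year.
Level perpetuity: PV = PMT / r = 118,550 / (0.071) = £1,669,718.31.

£1,669,718.31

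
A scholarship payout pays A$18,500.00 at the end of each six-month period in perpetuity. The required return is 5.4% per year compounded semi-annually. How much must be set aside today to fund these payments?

Periodic rate r = 0.054/2 per half-year.
Level perpetuity: PV = PMT / r = 18,500 / (0.054/2) = A$685,185.19.

A$685,185.19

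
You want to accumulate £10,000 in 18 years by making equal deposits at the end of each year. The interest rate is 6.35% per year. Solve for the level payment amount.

£312.99

Level ordinary annuity; solve FV = PMT × [((1+r)^n − 1)/r] for PMT.
Periodic rate r = 0.0635 per year.
With n = 18: PMT = 10,000 / ([((1+r)^n − 1)/r]) = £312.99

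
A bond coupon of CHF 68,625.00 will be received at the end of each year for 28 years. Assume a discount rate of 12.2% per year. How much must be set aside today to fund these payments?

CHF 540,096.16

This is an ordinary annuity: 28 payments of CHF 68,625.00 at the end of each year.
Periodic rate r = 0.122 per year.
PV = PMT × [(1 − (1+r)^−n)/r] = 68,625 × [1 − (1+r)^−28] / r = CHF 540,096.16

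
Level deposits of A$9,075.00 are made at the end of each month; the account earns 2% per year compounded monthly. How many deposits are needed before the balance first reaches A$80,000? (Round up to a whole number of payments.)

9 payments

Periodic rate r = 0.02/12 per month; n is counted in months.
Ordinary annuity FV: 80,000 = 9,075 × [((1+r)^n − 1)/r].
(1+r)^n = 1 + 80,000 × r / 9,075, so n = ln(1 + 80,000·r/9,075) / ln(1+r) = 8.76.
Round up to a whole number of payments: n = 9.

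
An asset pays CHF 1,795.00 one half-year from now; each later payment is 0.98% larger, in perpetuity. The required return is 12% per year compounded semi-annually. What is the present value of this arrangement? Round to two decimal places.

Periodic rate r = 0.12/2 per half-year.
Growing perpetuity (Gordon): PV = PMT₁ / (r − g) = 1,795 / (r − 0.0098) = CHF 35,756.97.

CHF 35,756.97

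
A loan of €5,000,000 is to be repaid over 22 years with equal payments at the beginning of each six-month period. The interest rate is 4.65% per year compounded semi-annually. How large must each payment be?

Level annuity due; solve PV = PMT × [(1 − (1+r)^−n)/r] × (1+r) for PMT.
Periodic rate r = 0.0465/2 per half-year; n is counted in half-years.
With n = 44: PMT = 5,000,000 / ([(1 − (1+r)^−n)/r] × (1+r)) = €178,559.65

€178,559.65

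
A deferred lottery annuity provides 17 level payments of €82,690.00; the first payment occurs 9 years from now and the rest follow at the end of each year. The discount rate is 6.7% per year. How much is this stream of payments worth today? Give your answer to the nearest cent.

€490,688.75

Ordinary annuity of 17 payments, first payment at period 9.
Periodic rate r = 0.067 per year.
The ordinary-annuity PV formula values the stream one period before the first payment (period 8); discount that back 8 periods:
PV₀ = 82,690 × [1 − (1+r)^−17] / r × (1+r)^−8 = €490,688.75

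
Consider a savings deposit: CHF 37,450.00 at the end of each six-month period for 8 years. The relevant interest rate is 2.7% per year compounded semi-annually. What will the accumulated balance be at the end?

This is an ordinary annuity: 16 deposits of CHF 37,450.00 at the end of each six-month period.
Periodic rate r = 0.027/2 per half-year; n is counted in half-years.
FV = PMT × [((1+r)^n − 1)/r] = 37,450 × [(1+r)^16 − 1] / r = CHF 663,864.41

CHF 663,864.41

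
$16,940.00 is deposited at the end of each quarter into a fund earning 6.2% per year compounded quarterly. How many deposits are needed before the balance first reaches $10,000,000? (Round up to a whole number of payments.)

Periodic rate r = 0.062/4 per quarter; n is counted in quarters.
Ordinary annuity FV: 10,000,000 = 16,940 × [((1+r)^n − 1)/r].
(1+r)^n = 1 + 10,000,000 × r / 16,940, so n = ln(1 + 10,000,000·r/16,940) / ln(1+r) = 150.67.
Round up to a whole number of payments: n = 151.

151 payments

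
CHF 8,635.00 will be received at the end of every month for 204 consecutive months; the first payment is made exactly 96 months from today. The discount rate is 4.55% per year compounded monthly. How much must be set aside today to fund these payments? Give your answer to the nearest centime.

Ordinary annuity of 204 payments, first payment at period 96.
Periodic rate r = 0.0455/12 per month; n is counted in months.
The ordinary-annuity PV formula values the stream one period before the first payment (period 95); discount that back 95 periods:
PV₀ = 8,635 × [1 − (1+r)^−204] / r × (1+r)^−95 = CHF 855,099.58

CHF 855,099.58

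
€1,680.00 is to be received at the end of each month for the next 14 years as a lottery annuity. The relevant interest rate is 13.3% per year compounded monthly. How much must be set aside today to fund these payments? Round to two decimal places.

€127,786.94

This is an ordinary annuity: 168 payments of €1,680.00 at the end of each month.
Periodic rate r = 0.133/12 per month; n is counted in months.
PV = PMT × [(1 − (1+r)^−n)/r] = 1,680 × [1 − (1+r)^−168] / r = €127,786.94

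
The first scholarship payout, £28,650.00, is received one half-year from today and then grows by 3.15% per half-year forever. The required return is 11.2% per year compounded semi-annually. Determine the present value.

£1,169,387.76

Periodic rate r = 0.112/2 per half-year.
Growing perpetuity (Gordon): PV = PMT₁ / (r − g) = 28,650 / (r − 0.0315) = £1,169,387.76.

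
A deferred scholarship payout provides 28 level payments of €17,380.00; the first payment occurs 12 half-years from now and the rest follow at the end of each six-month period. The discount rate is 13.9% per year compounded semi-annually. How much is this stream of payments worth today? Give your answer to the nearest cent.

Ordinary annuity of 28 payments, first payment at period 12.
Periodic rate r = 0.139/2 per half-year; n is counted in half-years.
The ordinary-annuity PV formula values the stream one period before the first payment (period 11); discount that back 11 periods:
PV₀ = 17,380 × [1 − (1+r)^−28] / r × (1+r)^−11 = €101,222.18

€101,222.18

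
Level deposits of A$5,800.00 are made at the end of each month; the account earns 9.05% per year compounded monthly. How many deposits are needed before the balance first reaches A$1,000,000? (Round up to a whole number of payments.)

111 payments

Periodic rate r = 0.0905/12 per month; n is counted in months.
Ordinary annuity FV: 1,000,000 = 5,800 × [((1+r)^n − 1)/r].
(1+r)^n = 1 + 1,000,000 × r / 5,800, so n = ln(1 + 1,000,000·r/5,800) / ln(1+r) = 110.87.
Round up to a whole number of payments: n = 111.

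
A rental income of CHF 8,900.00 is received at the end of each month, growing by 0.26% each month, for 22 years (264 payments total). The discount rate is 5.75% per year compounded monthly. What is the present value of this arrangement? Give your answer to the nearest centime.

Periodic rate r = 0.0575/12 per month; n is counted in months.
Growing ordinary annuity: PV = PMT₁ × [1 − ((1+g)/(1+r))^n] / (r − g) = 8,900 × [1 − ((1+0.0026)/(1+r))^264] / (r − 0.0026) = CHF 1,779,139.89.

CHF 1,779,139.89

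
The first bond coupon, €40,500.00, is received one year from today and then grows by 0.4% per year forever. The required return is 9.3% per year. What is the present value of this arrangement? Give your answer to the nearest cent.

Periodic rate r = 0.093 per year.
Growing perpetuity (Gordon): PV = PMT₁ / (r − g) = 40,500 / (r − 0.004) = €455,056.18.

€455,056.18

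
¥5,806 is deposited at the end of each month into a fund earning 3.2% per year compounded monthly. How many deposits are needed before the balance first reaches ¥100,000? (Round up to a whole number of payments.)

Periodic rate r = 0.032/12 per month; n is counted in months.
Ordinary annuity FV: 100,000 = 5,806 × [((1+r)^n − 1)/r].
(1+r)^n = 1 + 100,000 × r / 5,806, so n = ln(1 + 100,000·r/5,806) / ln(1+r) = 16.86.
Round up to a whole number of payments: n = 17.

17 payments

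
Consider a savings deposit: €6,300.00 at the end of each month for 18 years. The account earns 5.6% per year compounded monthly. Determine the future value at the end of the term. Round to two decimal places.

€2,340,492.38

This is an ordinary annuity: 216 deposits of €6,300.00 at the end of each month.
Periodic rate r = 0.056/12 per month; n is counted in months.
FV = PMT × [((1+r)^n − 1)/r] = 6,300 × [(1+r)^216 − 1] / r = €2,340,492.38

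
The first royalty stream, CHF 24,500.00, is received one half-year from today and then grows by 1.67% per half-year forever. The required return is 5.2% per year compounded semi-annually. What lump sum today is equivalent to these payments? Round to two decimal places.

Periodic rate r = 0.052/2 per half-year.
Growing perpetuity (Gordon): PV = PMT₁ / (r − g) = 24,500 / (r − 0.0167) = CHF 2,634,408.60.

CHF 2,634,408.60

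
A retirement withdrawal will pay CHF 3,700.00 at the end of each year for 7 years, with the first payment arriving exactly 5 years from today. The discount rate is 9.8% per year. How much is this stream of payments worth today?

Ordinary annuity of 7 payments, first payment at period 5.
Periodic rate r = 0.098 per year.
The ordinary-annuity PV formula values the stream one period before the first payment (period 4); discount that back 4 periods:
PV₀ = 3,700 × [1 − (1+r)^−7] / r × (1+r)^−4 = CHF 12,475.14

CHF 12,475.14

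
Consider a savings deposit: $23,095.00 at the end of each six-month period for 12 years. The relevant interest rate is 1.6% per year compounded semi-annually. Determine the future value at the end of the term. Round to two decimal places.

This is an ordinary annuity: 24 deposits of $23,095.00 at the end of each six-month period.
Periodic rate r = 0.016/2 per half-year; n is counted in half-years.
FV = PMT × [((1+r)^n − 1)/r] = 23,095 × [(1+r)^24 − 1] / r = $608,395.17

$608,395.17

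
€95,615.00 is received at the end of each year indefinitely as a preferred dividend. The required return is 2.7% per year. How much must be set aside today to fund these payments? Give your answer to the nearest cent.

€3,541,296.30

Periodic rate r = 0.027 per year.
Level perpetuity: PV = PMT / r = 95,615 / (0.027) = €3,541,296.30.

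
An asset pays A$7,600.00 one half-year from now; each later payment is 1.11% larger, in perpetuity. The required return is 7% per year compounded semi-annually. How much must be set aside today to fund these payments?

Periodic rate r = 0.07/2 per half-year.
Growing perpetuity (Gordon): PV = PMT₁ / (r − g) = 7,600 / (r − 0.0111) = A$317,991.63.

A$317,991.63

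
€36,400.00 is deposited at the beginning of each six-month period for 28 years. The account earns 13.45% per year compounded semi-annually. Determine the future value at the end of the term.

€21,531,912.01

This is an annuity due: 56 deposits of €36,400.00 at the beginning of each six-month period.
Periodic rate r = 0.1345/2 per half-year; n is counted in half-years.
FV = PMT × [((1+r)^n − 1)/r] × (1+r) = 36,400 × [(1+r)^56 − 1] / r × (1+r) = €21,531,912.01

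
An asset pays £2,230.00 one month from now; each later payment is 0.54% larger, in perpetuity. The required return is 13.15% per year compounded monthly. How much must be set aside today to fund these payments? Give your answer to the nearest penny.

£401,199.40

Periodic rate r = 0.1315/12 per month.
Growing perpetuity (Gordon): PV = PMT₁ / (r − g) = 2,230 / (r − 0.0054) = £401,199.40.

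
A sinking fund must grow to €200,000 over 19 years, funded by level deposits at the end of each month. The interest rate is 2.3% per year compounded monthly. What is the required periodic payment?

Level ordinary annuity; solve FV = PMT × [((1+r)^n − 1)/r] for PMT.
Periodic rate r = 0.023/12 per month; n is counted in months.
With n = 228: PMT = 200,000 / ([((1+r)^n − 1)/r]) = €700.27

€700.27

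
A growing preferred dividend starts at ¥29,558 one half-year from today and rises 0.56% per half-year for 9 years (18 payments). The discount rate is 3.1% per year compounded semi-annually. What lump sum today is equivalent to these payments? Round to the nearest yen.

¥482,685

Periodic rate r = 0.031/2 per half-year; n is counted in half-years.
Growing ordinary annuity: PV = PMT₁ × [1 − ((1+g)/(1+r))^n] / (r − g) = 29,558 × [1 − ((1+0.0056)/(1+r))^18] / (r − 0.0056) = ¥482,685.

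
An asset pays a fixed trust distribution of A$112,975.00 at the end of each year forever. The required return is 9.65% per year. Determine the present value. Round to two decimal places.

Periodic rate r = 0.0965 per year.
Level perpetuity: PV = PMT / r = 112,975 / (0.0965) = A$1,170,725.39.

A$1,170,725.39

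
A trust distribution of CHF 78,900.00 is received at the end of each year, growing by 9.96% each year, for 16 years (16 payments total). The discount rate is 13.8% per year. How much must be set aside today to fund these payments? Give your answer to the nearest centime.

Periodic rate r = 0.138 per year.
Growing ordinary annuity: PV = PMT₁ × [1 − ((1+g)/(1+r))^n] / (r − g) = 78,900 × [1 − ((1+0.0996)/(1+r))^16] / (r − 0.0996) = CHF 868,303.49.

CHF 868,303.49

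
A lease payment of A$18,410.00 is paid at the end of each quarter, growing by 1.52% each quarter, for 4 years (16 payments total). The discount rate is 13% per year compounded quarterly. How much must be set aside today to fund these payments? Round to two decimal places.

A$252,093.72

Periodic rate r = 0.13/4 per quarter; n is counted in quarters.
Growing ordinary annuity: PV = PMT₁ × [1 − ((1+g)/(1+r))^n] / (r − g) = 18,410 × [1 − ((1+0.0152)/(1+r))^16] / (r − 0.0152) = A$252,093.72.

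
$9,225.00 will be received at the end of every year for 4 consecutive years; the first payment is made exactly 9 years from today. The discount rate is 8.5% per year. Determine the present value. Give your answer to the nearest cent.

Ordinary annuity of 4 payments, first payment at period 9.
Periodic rate r = 0.085 per year.
The ordinary-annuity PV formula values the stream one period before the first payment (period 8); discount that back 8 periods:
PV₀ = 9,225 × [1 − (1+r)^−4] / r × (1+r)^−8 = $15,733.27

$15,733.27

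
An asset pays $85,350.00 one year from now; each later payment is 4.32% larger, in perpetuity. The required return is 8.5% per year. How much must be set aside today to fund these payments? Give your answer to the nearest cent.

Periodic rate r = 0.085 per year.
Growing perpetuity (Gordon): PV = PMT₁ / (r − g) = 85,350 / (r − 0.0432) = $2,041,866.03.

$2,041,866.03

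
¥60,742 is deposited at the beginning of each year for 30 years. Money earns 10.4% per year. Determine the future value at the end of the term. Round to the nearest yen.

¥11,900,962

This is an annuity due: 30 deposits of ¥60,742 at the beginning of each year.
Periodic rate r = 0.104 per year.
FV = PMT × [((1+r)^n − 1)/r] × (1+r) = 60,742 × [(1+r)^30 − 1] / r × (1+r) = ¥11,900,962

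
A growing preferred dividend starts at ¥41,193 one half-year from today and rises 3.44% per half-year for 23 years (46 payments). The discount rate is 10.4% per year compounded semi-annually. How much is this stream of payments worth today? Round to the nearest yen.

¥1,263,406

Periodic rate r = 0.104/2 per half-year; n is counted in half-years.
Growing ordinary annuity: PV = PMT₁ × [1 − ((1+g)/(1+r))^n] / (r − g) = 41,193 × [1 − ((1+0.0344)/(1+r))^46] / (r − 0.0344) = ¥1,263,406.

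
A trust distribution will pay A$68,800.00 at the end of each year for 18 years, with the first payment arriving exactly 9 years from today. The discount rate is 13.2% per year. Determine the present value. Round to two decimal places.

A$172,555.51

Ordinary annuity of 18 payments, first payment at period 9.
Periodic rate r = 0.132 per year.
The ordinary-annuity PV formula values the stream one period before the first payment (period 8); discount that back 8 periods:
PV₀ = 68,800 × [1 − (1+r)^−18] / r × (1+r)^−8 = A$172,555.51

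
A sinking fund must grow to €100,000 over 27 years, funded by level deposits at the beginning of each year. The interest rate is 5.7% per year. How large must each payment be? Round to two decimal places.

Level annuity due; solve FV = PMT × [((1+r)^n − 1)/r] × (1+r) for PMT.
Periodic rate r = 0.057 per year.
With n = 27: PMT = 100,000 / ([((1+r)^n − 1)/r] × (1+r)) = €1,555.37

€1,555.37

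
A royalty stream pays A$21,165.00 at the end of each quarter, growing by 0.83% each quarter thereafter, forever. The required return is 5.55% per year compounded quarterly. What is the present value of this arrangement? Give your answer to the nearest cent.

A$3,796,412.56

Periodic rate r = 0.0555/4 per quarter.
Growing perpetuity (Gordon): PV = PMT₁ / (r − g) = 21,165 / (r − 0.0083) = A$3,796,412.56.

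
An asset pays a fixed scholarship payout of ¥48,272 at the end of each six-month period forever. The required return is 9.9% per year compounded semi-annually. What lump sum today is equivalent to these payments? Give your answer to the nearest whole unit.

Periodic rate r = 0.099/2 per half-year.
Level perpetuity: PV = PMT / r = 48,272 / (0.099/2) = ¥975,192.

¥975,192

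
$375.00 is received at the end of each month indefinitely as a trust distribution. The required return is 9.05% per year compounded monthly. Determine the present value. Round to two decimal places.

$49,723.76

Periodic rate r = 0.0905/12 per month.
Level perpetuity: PV = PMT / r = 375 / (0.0905/12) = $49,723.76.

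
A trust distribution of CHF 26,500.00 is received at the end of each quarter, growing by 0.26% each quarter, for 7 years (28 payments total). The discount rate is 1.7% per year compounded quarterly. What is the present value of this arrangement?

CHF 722,702.38

Periodic rate r = 0.017/4 per quarter; n is counted in quarters.
Growing ordinary annuity: PV = PMT₁ × [1 − ((1+g)/(1+r))^n] / (r − g) = 26,500 × [1 − ((1+0.0026)/(1+r))^28] / (r − 0.0026) = CHF 722,702.38.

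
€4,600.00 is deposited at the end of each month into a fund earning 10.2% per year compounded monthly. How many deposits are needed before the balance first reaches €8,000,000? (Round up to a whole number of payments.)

Periodic rate r = 0.102/12 per month; n is counted in months.
Ordinary annuity FV: 8,000,000 = 4,600 × [((1+r)^n − 1)/r].
(1+r)^n = 1 + 8,000,000 × r / 4,600, so n = ln(1 + 8,000,000·r/4,600) / ln(1+r) = 325.95.
Round up to a whole number of payments: n = 326.

326 payments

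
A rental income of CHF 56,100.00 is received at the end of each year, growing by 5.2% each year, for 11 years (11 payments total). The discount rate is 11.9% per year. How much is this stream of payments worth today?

CHF 412,762.06

Periodic rate r = 0.119 per year.
Growing ordinary annuity: PV = PMT₁ × [1 − ((1+g)/(1+r))^n] / (r − g) = 56,100 × [1 − ((1+0.052)/(1+r))^11] / (r − 0.052) = CHF 412,762.06.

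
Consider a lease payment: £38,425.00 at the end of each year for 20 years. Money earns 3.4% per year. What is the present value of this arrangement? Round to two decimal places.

This is an ordinary annuity: 20 payments of £38,425.00 at the end of each year.
Periodic rate r = 0.034 per year.
PV = PMT × [(1 − (1+r)^−n)/r] = 38,425 × [1 − (1+r)^−20] / r = £551,086.23

£551,086.23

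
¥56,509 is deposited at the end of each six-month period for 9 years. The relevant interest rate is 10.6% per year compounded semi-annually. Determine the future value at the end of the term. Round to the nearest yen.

¥1,634,966

This is an ordinary annuity: 18 deposits of ¥56,509 at the end of each six-month period.
Periodic rate r = 0.106/2 per half-year; n is counted in half-years.
FV = PMT × [((1+r)^n − 1)/r] = 56,509 × [(1+r)^18 − 1] / r = ¥1,634,966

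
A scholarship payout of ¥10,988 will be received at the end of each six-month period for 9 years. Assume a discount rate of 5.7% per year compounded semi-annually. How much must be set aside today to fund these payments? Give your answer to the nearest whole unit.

¥153,058

This is an ordinary annuity: 18 payments of ¥10,988 at the end of each six-month period.
Periodic rate r = 0.057/2 per half-year; n is counted in half-years.
PV = PMT × [(1 − (1+r)^−n)/r] = 10,988 × [1 − (1+r)^−18] / r = ¥153,058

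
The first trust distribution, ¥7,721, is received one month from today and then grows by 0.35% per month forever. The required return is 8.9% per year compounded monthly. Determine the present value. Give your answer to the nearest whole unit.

Periodic rate r = 0.089/12 per month.
Growing perpetuity (Gordon): PV = PMT₁ / (r − g) = 7,721 / (r − 0.0035) = ¥1,971,319.

¥1,971,319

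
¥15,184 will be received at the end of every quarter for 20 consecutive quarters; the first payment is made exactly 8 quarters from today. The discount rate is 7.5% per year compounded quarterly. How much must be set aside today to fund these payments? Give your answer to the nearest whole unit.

Ordinary annuity of 20 payments, first payment at period 8.
Periodic rate r = 0.075/4 per quarter; n is counted in quarters.
The ordinary-annuity PV formula values the stream one period before the first payment (period 7); discount that back 7 periods:
PV₀ = 15,184 × [1 − (1+r)^−20] / r × (1+r)^−7 = ¥220,659

¥220,659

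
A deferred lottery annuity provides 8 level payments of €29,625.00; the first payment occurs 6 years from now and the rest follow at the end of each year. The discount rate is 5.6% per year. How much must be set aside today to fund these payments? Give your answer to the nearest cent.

€142,337.84

Ordinary annuity of 8 payments, first payment at period 6.
Periodic rate r = 0.056 per year.
The ordinary-annuity PV formula values the stream one period before the first payment (period 5); discount that back 5 periods:
PV₀ = 29,625 × [1 − (1+r)^−8] / r × (1+r)^−5 = €142,337.84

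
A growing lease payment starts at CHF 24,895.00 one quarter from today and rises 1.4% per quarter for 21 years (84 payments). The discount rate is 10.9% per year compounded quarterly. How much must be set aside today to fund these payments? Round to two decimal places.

CHF 1,247,492.20

Periodic rate r = 0.109/4 per quarter; n is counted in quarters.
Growing ordinary annuity: PV = PMT₁ × [1 − ((1+g)/(1+r))^n] / (r − g) = 24,895 × [1 − ((1+0.014)/(1+r))^84] / (r − 0.014) = CHF 1,247,492.20.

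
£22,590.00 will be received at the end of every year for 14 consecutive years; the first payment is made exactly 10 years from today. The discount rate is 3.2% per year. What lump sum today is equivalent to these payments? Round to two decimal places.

£189,593.99

Ordinary annuity of 14 payments, first payment at period 10.
Periodic rate r = 0.032 per year.
The ordinary-annuity PV formula values the stream one period before the first payment (period 9); discount that back 9 periods:
PV₀ = 22,590 × [1 − (1+r)^−14] / r × (1+r)^−9 = £189,593.99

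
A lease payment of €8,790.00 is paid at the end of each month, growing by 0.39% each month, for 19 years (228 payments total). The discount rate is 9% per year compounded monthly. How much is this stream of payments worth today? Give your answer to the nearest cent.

Periodic rate r = 0.09/12 per month; n is counted in months.
Growing ordinary annuity: PV = PMT₁ × [1 − ((1+g)/(1+r))^n] / (r − g) = 8,790 × [1 − ((1+0.0039)/(1+r))^228] / (r − 0.0039) = €1,362,129.89.

€1,362,129.89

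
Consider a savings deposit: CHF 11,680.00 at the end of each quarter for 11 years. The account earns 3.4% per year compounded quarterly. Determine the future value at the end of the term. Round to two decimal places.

CHF 620,059.01

This is an ordinary annuity: 44 deposits of CHF 11,680.00 at the end of each quarter.
Periodic rate r = 0.034/4 per quarter; n is counted in quarters.
FV = PMT × [((1+r)^n − 1)/r] = 11,680 × [(1+r)^44 − 1] / r = CHF 620,059.01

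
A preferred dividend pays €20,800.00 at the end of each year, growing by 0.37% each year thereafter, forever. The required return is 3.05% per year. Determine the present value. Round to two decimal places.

Periodic rate r = 0.0305 per year.
Growing perpetuity (Gordon): PV = PMT₁ / (r − g) = 20,800 / (r − 0.0037) = €776,119.40.

€776,119.40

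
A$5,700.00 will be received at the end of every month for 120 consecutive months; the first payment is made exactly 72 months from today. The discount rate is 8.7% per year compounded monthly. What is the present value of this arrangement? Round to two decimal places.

Ordinary annuity of 120 payments, first payment at period 72.
Periodic rate r = 0.087/12 per month; n is counted in months.
The ordinary-annuity PV formula values the stream one period before the first payment (period 71); discount that back 71 periods:
PV₀ = 5,700 × [1 − (1+r)^−120] / r × (1+r)^−71 = A$272,908.54

A$272,908.54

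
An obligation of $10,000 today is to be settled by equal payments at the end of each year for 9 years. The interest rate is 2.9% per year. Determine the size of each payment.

$1,278.36

Level ordinary annuity; solve PV = PMT × [(1 − (1+r)^−n)/r] for PMT.
Periodic rate r = 0.029 per year.
With n = 9: PMT = 10,000 / ([(1 − (1+r)^−n)/r]) = $1,278.36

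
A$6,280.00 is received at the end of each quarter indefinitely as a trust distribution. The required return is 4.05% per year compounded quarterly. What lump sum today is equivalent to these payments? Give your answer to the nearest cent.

A$620,246.91

Periodic rate r = 0.0405/4 per quarter.
Level perpetuity: PV = PMT / r = 6,280 / (0.0405/4) = A$620,246.91.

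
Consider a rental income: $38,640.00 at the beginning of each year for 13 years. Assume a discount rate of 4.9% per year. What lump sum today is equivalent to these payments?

This is an annuity due: 13 payments of $38,640.00 at the beginning of each year.
Periodic rate r = 0.049 per year.
PV = PMT × [(1 − (1+r)^−n)/r] × (1+r) = 38,640 × [1 − (1+r)^−13] / r × (1+r) = $383,055.79

$383,055.79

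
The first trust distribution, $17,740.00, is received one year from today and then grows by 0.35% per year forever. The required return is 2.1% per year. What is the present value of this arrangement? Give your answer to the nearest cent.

$1,013,714.29

Periodic rate r = 0.021 per year.
Growing perpetuity (Gordon): PV = PMT₁ / (r − g) = 17,740 / (r − 0.0035) = $1,013,714.29.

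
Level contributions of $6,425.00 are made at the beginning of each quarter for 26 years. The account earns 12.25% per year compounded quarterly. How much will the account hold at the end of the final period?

$4,765,365.84

This is an annuity due: 104 deposits of $6,425.00 at the beginning of each quarter.
Periodic rate r = 0.1225/4 per quarter; n is counted in quarters.
FV = PMT × [((1+r)^n − 1)/r] × (1+r) = 6,425 × [(1+r)^104 − 1] / r × (1+r) = $4,765,365.84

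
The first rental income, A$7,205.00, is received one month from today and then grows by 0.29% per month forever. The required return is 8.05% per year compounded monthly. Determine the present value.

A$1,891,903.72

Periodic rate r = 0.0805/12 per month.
Growing perpetuity (Gordon): PV = PMT₁ / (r − g) = 7,205 / (r − 0.0029) = A$1,891,903.72.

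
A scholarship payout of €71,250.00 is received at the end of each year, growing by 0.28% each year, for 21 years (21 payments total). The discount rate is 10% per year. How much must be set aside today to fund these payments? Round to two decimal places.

Periodic rate r = 0.1 per year.
Growing ordinary annuity: PV = PMT₁ × [1 − ((1+g)/(1+r))^n] / (r − g) = 71,250 × [1 − ((1+0.0028)/(1+r))^21] / (r − 0.0028) = €627,980.26.

€627,980.26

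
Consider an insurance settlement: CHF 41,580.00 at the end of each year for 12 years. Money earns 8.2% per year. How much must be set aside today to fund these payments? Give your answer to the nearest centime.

CHF 310,128.83

This is an ordinary annuity: 12 payments of CHF 41,580.00 at the end of each year.
Periodic rate r = 0.082 per year.
PV = PMT × [(1 − (1+r)^−n)/r] = 41,580 × [1 − (1+r)^−12] / r = CHF 310,128.83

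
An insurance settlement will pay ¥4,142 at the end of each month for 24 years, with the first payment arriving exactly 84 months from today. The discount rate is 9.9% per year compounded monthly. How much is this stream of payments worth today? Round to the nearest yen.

Ordinary annuity of 288 payments, first payment at period 84.
Periodic rate r = 0.099/12 per month; n is counted in months.
The ordinary-annuity PV formula values the stream one period before the first payment (period 83); discount that back 83 periods:
PV₀ = 4,142 × [1 − (1+r)^−288] / r × (1+r)^−83 = ¥230,039

¥230,039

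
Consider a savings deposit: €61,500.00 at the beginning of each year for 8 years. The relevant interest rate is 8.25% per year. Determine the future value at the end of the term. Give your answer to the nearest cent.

This is an annuity due: 8 deposits of €61,500.00 at the beginning of each year.
Periodic rate r = 0.0825 per year.
FV = PMT × [((1+r)^n − 1)/r] × (1+r) = 61,500 × [(1+r)^8 − 1] / r × (1+r) = €714,546.70

€714,546.70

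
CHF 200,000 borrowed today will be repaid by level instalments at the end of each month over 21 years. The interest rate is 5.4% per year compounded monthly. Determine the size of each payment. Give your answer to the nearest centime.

Level ordinary annuity; solve PV = PMT × [(1 − (1+r)^−n)/r] for PMT.
Periodic rate r = 0.054/12 per month; n is counted in months.
With n = 252: PMT = 200,000 / ([(1 − (1+r)^−n)/r]) = CHF 1,328.54

CHF 1,328.54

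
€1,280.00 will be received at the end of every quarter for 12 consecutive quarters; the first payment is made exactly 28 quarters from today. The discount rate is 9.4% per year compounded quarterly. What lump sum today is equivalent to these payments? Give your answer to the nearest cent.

Ordinary annuity of 12 payments, first payment at period 28.
Periodic rate r = 0.094/4 per quarter; n is counted in quarters.
The ordinary-annuity PV formula values the stream one period before the first payment (period 27); discount that back 27 periods:
PV₀ = 1,280 × [1 − (1+r)^−12] / r × (1+r)^−27 = €7,076.91

€7,076.91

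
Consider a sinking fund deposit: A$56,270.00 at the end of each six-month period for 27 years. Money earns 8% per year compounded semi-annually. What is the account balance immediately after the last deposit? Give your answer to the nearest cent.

A$10,288,708.33

This is an ordinary annuity: 54 deposits of A$56,270.00 at the end of each six-month period.
Periodic rate r = 0.08/2 per half-year; n is counted in half-years.
FV = PMT × [((1+r)^n − 1)/r] = 56,270 × [(1+r)^54 − 1] / r = A$10,288,708.33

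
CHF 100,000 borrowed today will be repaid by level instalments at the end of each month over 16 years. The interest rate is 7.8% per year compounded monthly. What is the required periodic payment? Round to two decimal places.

CHF 913.23

Level ordinary annuity; solve PV = PMT × [(1 − (1+r)^−n)/r] for PMT.
Periodic rate r = 0.078/12 per month; n is counted in months.
With n = 192: PMT = 100,000 / ([(1 − (1+r)^−n)/r]) = CHF 913.23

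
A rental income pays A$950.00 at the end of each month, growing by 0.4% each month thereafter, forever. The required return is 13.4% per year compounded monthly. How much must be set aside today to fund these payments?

Periodic rate r = 0.134/12 per month.
Growing perpetuity (Gordon): PV = PMT₁ / (r − g) = 950 / (r − 0.004) = A$132,558.14.

A$132,558.14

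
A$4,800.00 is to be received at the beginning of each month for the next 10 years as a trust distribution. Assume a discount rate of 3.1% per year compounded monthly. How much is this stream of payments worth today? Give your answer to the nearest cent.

A$496,005.94

This is an annuity due: 120 payments of A$4,800.00 at the beginning of each month.
Periodic rate r = 0.031/12 per month; n is counted in months.
PV = PMT × [(1 − (1+r)^−n)/r] × (1+r) = 4,800 × [1 − (1+r)^−120] / r × (1+r) = A$496,005.94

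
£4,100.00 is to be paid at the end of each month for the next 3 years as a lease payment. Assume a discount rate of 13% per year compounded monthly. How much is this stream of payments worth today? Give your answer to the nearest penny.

£121,683.56

This is an ordinary annuity: 36 payments of £4,100.00 at the end of each month.
Periodic rate r = 0.13/12 per month; n is counted in months.
PV = PMT × [(1 − (1+r)^−n)/r] = 4,100 × [1 − (1+r)^−36] / r = £121,683.56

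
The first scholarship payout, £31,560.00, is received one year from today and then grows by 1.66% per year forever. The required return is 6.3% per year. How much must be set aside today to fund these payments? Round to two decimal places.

Periodic rate r = 0.063 per year.
Growing perpetuity (Gordon): PV = PMT₁ / (r − g) = 31,560 / (r − 0.0166) = £680,172.41.

£680,172.41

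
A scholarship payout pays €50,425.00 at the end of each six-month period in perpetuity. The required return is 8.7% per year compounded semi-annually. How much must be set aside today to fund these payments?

Periodic rate r = 0.087/2 per half-year.
Level perpetuity: PV = PMT / r = 50,425 / (0.087/2) = €1,159,195.40.

€1,159,195.40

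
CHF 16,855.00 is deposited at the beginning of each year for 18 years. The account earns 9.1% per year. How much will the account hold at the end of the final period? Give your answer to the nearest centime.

This is an annuity due: 18 deposits of CHF 16,855.00 at the beginning of each year.
Periodic rate r = 0.091 per year.
FV = PMT × [((1+r)^n − 1)/r] × (1+r) = 16,855 × [(1+r)^18 − 1] / r × (1+r) = CHF 767,000.75

CHF 767,000.75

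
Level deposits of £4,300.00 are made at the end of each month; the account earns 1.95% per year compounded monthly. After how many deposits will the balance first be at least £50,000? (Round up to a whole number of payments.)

12 payments

Periodic rate r = 0.0195/12 per month; n is counted in months.
Ordinary annuity FV: 50,000 = 4,300 × [((1+r)^n − 1)/r].
(1+r)^n = 1 + 50,000 × r / 4,300, so n = ln(1 + 50,000·r/4,300) / ln(1+r) = 11.53.
Round up to a whole number of payments: n = 12.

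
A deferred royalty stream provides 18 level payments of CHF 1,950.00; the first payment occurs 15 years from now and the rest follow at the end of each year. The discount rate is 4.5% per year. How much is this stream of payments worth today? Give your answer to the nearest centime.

CHF 12,803.83

Ordinary annuity of 18 payments, first payment at period 15.
Periodic rate r = 0.045 per year.
The ordinary-annuity PV formula values the stream one period before the first payment (period 14); discount that back 14 periods:
PV₀ = 1,950 × [1 − (1+r)^−18] / r × (1+r)^−14 = CHF 12,803.83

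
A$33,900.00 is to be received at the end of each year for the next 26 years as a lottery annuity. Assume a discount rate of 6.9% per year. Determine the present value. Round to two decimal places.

A$404,622.08

This is an ordinary annuity: 26 payments of A$33,900.00 at the end of each year.
Periodic rate r = 0.069 per year.
PV = PMT × [(1 − (1+r)^−n)/r] = 33,900 × [1 − (1+r)^−26] / r = A$404,622.08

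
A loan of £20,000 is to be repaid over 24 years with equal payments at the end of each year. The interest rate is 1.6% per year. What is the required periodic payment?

£1,010.12

Level ordinary annuity; solve PV = PMT × [(1 − (1+r)^−n)/r] for PMT.
Periodic rate r = 0.016 per year.
With n = 24: PMT = 20,000 / ([(1 − (1+r)^−n)/r]) = £1,010.12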